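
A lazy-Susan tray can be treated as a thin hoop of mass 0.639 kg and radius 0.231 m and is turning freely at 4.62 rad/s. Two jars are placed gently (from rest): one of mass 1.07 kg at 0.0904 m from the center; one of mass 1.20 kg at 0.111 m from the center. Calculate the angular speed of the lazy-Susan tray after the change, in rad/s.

ω_f ≈ 2.73 rad/s

The added mass arrives with no angular momentum about the center, and any external torque about the center is negligible, so the system's angular momentum is conserved.
I_p = (0.639)(0.231)² = 0.03410 kg·m².
Added inertia Σmr² = (1.07)(0.0904)² + (1.20)(0.111)² = 0.02353 kg·m²; I_f = 0.03410 + 0.02353 = 0.05763 kg·m².
ω_f = I_p ω_i / I_f = (0.03410)(4.62) / 0.05763 = 2.734 rad/s.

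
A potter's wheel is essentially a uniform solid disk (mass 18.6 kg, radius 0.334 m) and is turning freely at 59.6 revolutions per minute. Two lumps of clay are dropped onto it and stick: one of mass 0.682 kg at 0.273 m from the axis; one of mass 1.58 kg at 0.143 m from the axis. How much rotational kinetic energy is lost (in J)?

energy lost ≈ 1.50 J

The added mass arrives with no angular momentum about the axis, and any external torque about the axis is negligible, so the system's angular momentum is conserved.
I_p = ½(18.6)(0.334)² = 1.037 kg·m².
Added inertia Σmr² = (0.682)(0.273)² + (1.58)(0.143)² = 0.08314 kg·m²; I_f = 1.037 + 0.08314 = 1.121 kg·m².
ω_f = I_p ω_i / I_f = (1.037)(59.6) / 1.121 = 55.18 rpm.
KE_i = ½(1.037)(6.241 rad/s)² = 20.21 J; KE_f = ½(1.121)(5.778)² = 18.71 J.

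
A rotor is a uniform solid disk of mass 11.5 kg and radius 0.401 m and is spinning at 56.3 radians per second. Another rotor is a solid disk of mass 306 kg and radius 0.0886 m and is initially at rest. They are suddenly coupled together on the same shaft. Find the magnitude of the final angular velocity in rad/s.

The coupling torques are internal; angular momentum about the shared axis is conserved.
Moments of inertia: I_A = ½(11.5)(0.401)² = 0.9246 kg·m²; I_B = ½(306)(0.0886)² = 1.201 kg·m².
Taking A's sense as positive: L = (0.9246)(56.3) = 52.06 kg·m²·rad/s.
Combined I = 0.9246 + 1.201 = 2.126 kg·m².
ω_f = L / I = 52.06 / 2.126 = 24.49 rad/s.

|ω_f| ≈ 24.5 rad/s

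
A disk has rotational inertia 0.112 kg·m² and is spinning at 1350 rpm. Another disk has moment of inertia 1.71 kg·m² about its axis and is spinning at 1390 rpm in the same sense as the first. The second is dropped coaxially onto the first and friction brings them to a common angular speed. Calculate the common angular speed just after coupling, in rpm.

The coupling torques are internal; angular momentum about the shared axis is conserved.
Taking A's sense as positive: L = (0.1120)(1350) + (1.710)(1390) = 2528 kg·m²·rpm.
Combined I = 0.1120 + 1.710 = 1.822 kg·m².
ω_f = L / I = 2528 / 1.822 = 1388 rpm.

|ω_f| ≈ 1390 rpm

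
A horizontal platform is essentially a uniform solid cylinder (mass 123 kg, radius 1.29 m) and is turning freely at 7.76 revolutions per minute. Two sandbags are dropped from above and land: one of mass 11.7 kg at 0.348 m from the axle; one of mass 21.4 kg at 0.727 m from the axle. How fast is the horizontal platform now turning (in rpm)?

ω_f ≈ 6.90 rpm

No external torque acts about the axle; L_before = L_after.
I_p = ½(123)(1.29)² = 102.3 kg·m².
Added inertia Σmr² = (11.7)(0.348)² + (21.4)(0.727)² = 12.73 kg·m²; I_f = 102.3 + 12.73 = 115.1 kg·m².
ω_f = I_p ω_i / I_f = (102.3)(7.76) / 115.1 = 6.902 rpm.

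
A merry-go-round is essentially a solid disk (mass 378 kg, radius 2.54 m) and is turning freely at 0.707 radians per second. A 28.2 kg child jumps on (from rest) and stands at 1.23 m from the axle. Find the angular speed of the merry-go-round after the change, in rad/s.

No external torque acts about the axle; L_before = L_after.
I_p = ½(378)(2.54)² = 1219 kg·m².
Added inertia Σmr² = (28.2)(1.23)² = 42.66 kg·m²; I_f = 1219 + 42.66 = 1262 kg·m².
ω_f = I_p ω_i / I_f = (1219)(0.707) / 1262 = 0.6831 rad/s.

ω_f ≈ 0.683 rad/s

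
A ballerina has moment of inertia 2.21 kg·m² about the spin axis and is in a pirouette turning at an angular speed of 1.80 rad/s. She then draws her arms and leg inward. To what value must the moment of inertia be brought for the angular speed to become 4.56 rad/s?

Angular momentum about the spin axis is conserved since the torque about it is zero.
I₂ = I₁ω₁ / ω₂ = (2.21)(1.80) / (4.56) = 0.8724 kg·m².

I₂ ≈ 0.872 kg·m²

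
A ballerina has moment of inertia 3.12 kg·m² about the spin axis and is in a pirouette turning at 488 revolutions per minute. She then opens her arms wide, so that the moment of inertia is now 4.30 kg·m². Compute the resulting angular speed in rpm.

Angular momentum about the spin axis is conserved since the torque about it is zero.
ω₂ = I₁ω₁ / I₂ = (3.120)(488 rpm) / (4.300) = 354.1 rpm.

ω₂ ≈ 354 rpm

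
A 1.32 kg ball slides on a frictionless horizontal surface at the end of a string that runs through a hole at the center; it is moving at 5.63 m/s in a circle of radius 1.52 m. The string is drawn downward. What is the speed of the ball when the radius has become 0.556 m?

Central (radial) force ⇒ zero torque about the center ⇒ m v r is constant.
v₂ = v₁ r₁ / r₂ = (5.63)(1.52) / (0.556) = 15.39 m/s.

v₂ ≈ 15.4 m/s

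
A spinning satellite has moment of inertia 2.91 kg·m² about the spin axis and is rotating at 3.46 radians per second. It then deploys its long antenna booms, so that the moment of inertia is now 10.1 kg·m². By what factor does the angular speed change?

No external torque acts about the spin axis, so angular momentum is conserved.
ω₂/ω₁ = I₁/I₂ = 2.910 / 10.10 = 0.2881.

ω₂/ω₁ ≈ 0.288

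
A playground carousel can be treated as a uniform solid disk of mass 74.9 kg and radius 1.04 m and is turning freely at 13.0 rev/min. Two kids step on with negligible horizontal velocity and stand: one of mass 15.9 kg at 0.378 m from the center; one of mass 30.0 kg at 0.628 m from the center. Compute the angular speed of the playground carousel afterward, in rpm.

The added mass arrives with no angular momentum about the center, and any external torque about the center is negligible, so the system's angular momentum is conserved.
I_p = ½(74.9)(1.04)² = 40.51 kg·m².
Added inertia Σmr² = (15.9)(0.378)² + (30.0)(0.628)² = 14.10 kg·m²; I_f = 40.51 + 14.10 = 54.61 kg·m².
ω_f = I_p ω_i / I_f = (40.51)(13.0) / 54.61 = 9.643 rpm.

ω_f ≈ 9.64 rpm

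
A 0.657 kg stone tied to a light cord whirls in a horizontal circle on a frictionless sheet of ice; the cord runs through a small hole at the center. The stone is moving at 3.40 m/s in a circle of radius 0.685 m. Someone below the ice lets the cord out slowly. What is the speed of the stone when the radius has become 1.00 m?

Central (radial) force ⇒ zero torque about the center ⇒ m v r is constant.
v₂ = v₁ r₁ / r₂ = (3.40)(0.685) / (1.00) = 2.329 m/s.

v₂ ≈ 2.33 m/s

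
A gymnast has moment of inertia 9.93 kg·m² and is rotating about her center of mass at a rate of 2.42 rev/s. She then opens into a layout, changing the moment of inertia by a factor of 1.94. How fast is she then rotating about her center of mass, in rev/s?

No external torque acts about the spin axis, so angular momentum is conserved.
I₂ = 1.94 × 9.93 = 19.26 kg·m².
ω₂ = I₁ω₁ / I₂ = (9.930)(2.42 rev/s) / (19.26) = 1.247 rev/s.

ω₂ ≈ 1.25 rev/s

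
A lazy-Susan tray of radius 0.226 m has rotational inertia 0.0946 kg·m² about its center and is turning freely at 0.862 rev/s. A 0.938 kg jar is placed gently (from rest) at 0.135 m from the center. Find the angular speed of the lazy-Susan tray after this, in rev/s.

ω_f ≈ 0.730 rev/s

The added mass arrives with no angular momentum about the center, and any external torque about the center is negligible, so the system's angular momentum is conserved.
Added inertia Σmr² = (0.938)(0.135)² = 0.01710 kg·m²; I_f = 0.09460 + 0.01710 = 0.1117 kg·m².
ω_f = I_p ω_i / I_f = (0.09460)(0.862) / 0.1117 = 0.7301 rev/s.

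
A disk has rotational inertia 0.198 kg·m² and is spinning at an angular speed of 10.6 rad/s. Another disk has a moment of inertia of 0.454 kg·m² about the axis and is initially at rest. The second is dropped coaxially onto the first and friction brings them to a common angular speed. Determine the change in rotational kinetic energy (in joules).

ΔKE ≈ -7.75 J

No external torque acts about the common axis, so total angular momentum is conserved.
Taking A's sense as positive: L = (0.1980)(10.6) = 2.099 kg·m²·rad/s.
Combined I = 0.1980 + 0.4540 = 0.6520 kg·m².
ω_f = L / I = 2.099 / 0.6520 = 3.219 rad/s.
KE_i = ½ΣIω² = 11.12 J; KE_f = ½(0.6520)(3.219)² = 3.378 J.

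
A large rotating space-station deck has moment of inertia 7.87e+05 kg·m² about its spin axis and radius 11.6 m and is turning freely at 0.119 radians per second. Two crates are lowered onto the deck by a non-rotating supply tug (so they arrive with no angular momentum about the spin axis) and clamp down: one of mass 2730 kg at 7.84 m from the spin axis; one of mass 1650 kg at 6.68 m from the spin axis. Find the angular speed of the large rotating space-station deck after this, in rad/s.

The added mass arrives with no angular momentum about the spin axis, and any external torque about the spin axis is negligible, so the system's angular momentum is conserved.
Added inertia Σmr² = (2730)(7.84)² + (1650)(6.68)² = 2.414e+05 kg·m²; I_f = 7.870e+05 + 2.414e+05 = 1.028e+06 kg·m².
ω_f = I_p ω_i / I_f = (7.870e+05)(0.119) / 1.028e+06 = 0.09106 rad/s.

ω_f ≈ 0.0911 rad/s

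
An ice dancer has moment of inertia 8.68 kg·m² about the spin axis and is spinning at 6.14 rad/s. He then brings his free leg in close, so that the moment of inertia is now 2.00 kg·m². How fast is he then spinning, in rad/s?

ω₂ ≈ 26.6 rad/s

No external torque acts about the spin axis, so angular momentum is conserved.
ω₂ = I₁ω₁ / I₂ = (8.680)(6.14 rad/s) / (2.000) = 26.65 rad/s.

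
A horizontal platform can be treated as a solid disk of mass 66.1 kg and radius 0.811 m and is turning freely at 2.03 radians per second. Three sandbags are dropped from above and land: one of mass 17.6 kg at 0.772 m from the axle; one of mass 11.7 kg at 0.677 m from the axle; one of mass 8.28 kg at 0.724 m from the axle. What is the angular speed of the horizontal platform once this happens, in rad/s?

No external torque acts about the axle; L_before = L_after.
I_p = ½(66.1)(0.811)² = 21.74 kg·m².
Added inertia Σmr² = (17.6)(0.772)² + (11.7)(0.677)² + (8.28)(0.724)² = 20.19 kg·m²; I_f = 21.74 + 20.19 = 41.93 kg·m².
ω_f = I_p ω_i / I_f = (21.74)(2.03) / 41.93 = 1.052 rad/s.

ω_f ≈ 1.05 rad/s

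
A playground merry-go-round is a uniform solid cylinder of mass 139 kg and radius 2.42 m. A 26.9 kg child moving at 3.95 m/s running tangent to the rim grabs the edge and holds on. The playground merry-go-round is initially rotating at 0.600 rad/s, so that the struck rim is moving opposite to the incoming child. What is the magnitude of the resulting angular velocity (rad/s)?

|ω_f| ≈ 0.0229 rad/s

The axle reaction passes through the axle and exerts no torque about it; angular momentum about the axle is conserved through the impact.
I_p = ½(139)(2.42)² = 407.0 kg·m². Taking the sense of the child's angular momentum as positive, L_{child} = m v R = (26.9)(3.95)(2.42) = 257.1 kg·m²/s.
L_i = −I_p ω_p + m v R = −(407.0)(0.600) + 257.1 = 12.93 kg·m²/s.
After sticking, I_f = I_p + m R² = 407.0 + (26.9)(2.42)² = 564.6 kg·m².
ω_f = L_i / I_f = 12.93 / 564.6 = 0.02289 rad/s.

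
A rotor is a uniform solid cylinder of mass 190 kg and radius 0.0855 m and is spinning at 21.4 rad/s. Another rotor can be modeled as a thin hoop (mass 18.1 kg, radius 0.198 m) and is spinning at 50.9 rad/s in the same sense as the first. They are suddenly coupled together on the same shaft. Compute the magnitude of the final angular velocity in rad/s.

|ω_f| ≈ 36.3 rad/s

The coupling torques are internal; angular momentum about the shared axis is conserved.
Moments of inertia: I_A = ½(190)(0.0855)² = 0.6945 kg·m²; I_B = (18.1)(0.198)² = 0.7096 kg·m².
Taking A's sense as positive: L = (0.6945)(21.4) + (0.7096)(50.9) = 50.98 kg·m²·rad/s.
Combined I = 0.6945 + 0.7096 = 1.404 kg·m².
ω_f = L / I = 50.98 / 1.404 = 36.31 rad/s.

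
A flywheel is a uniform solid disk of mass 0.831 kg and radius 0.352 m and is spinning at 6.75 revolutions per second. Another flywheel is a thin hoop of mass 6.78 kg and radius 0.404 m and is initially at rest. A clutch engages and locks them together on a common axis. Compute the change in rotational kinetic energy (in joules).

ΔKE ≈ -44.2 J

The coupling torques are internal; angular momentum about the shared axis is conserved.
Moments of inertia: I_A = ½(0.831)(0.352)² = 0.05148 kg·m²; I_B = (6.78)(0.404)² = 1.107 kg·m².
Taking A's sense as positive: L = (0.05148)(6.75) = 0.3475 kg·m²·rev/s.
Combined I = 0.05148 + 1.107 = 1.158 kg·m².
ω_f = L / I = 0.3475 / 1.158 = 0.3001 rev/s.
KE_i = ½ΣIω² = 46.30 J; KE_f = ½(1.158)(1.885)² = 2.058 J.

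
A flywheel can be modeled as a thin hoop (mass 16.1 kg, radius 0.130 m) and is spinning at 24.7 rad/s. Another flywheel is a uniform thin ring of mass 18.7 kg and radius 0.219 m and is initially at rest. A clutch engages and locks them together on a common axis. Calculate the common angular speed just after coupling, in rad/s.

|ω_f| ≈ 5.75 rad/s

The coupling torques are internal; angular momentum about the shared axis is conserved.
Moments of inertia: I_A = (16.1)(0.130)² = 0.2721 kg·m²; I_B = (18.7)(0.219)² = 0.8969 kg·m².
Taking A's sense as positive: L = (0.2721)(24.7) = 6.721 kg·m²·rad/s.
Combined I = 0.2721 + 0.8969 = 1.169 kg·m².
ω_f = L / I = 6.721 / 1.169 = 5.749 rad/s.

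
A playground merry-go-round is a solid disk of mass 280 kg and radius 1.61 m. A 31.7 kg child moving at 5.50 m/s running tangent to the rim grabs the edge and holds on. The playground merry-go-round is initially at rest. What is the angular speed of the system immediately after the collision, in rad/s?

|ω_f| ≈ 0.631 rad/s

The axle reaction passes through the axle and exerts no torque about it; angular momentum about the axle is conserved through the impact.
I_p = ½(280)(1.61)² = 362.9 kg·m². Taking the sense of the child's angular momentum as positive, L_{child} = m v R = (31.7)(5.50)(1.61) = 280.7 kg·m²/s.
L_i = 0 + 280.7 = 280.7 kg·m²/s.
After sticking, I_f = I_p + m R² = 362.9 + (31.7)(1.61)² = 445.1 kg·m².
ω_f = L_i / I_f = 280.7 / 445.1 = 0.6307 rad/s.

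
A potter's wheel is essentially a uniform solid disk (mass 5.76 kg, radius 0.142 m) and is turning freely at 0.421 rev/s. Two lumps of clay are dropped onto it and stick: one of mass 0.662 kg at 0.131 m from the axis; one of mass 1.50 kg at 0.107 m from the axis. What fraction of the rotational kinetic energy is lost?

fraction ≈ 0.329

No external torque acts about the axis; L_before = L_after.
I_p = ½(5.76)(0.142)² = 0.05807 kg·m².
Added inertia Σmr² = (0.662)(0.131)² + (1.50)(0.107)² = 0.02853 kg·m²; I_f = 0.05807 + 0.02853 = 0.08661 kg·m².
ω_f = I_p ω_i / I_f = (0.05807)(0.421) / 0.08661 = 0.2823 rev/s.
KE_i = ½(0.05807)(2.645 rad/s)² = 0.2032 J; KE_f = ½(0.08661)(1.774)² = 0.1362 J.
Fraction lost = 0.3295.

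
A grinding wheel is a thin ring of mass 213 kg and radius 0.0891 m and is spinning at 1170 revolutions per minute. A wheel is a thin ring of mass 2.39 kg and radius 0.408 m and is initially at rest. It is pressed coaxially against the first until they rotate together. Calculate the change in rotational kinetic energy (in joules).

ΔKE ≈ -2420 J

The coupling torques are internal; angular momentum about the shared axis is conserved.
Moments of inertia: I_A = (213)(0.0891)² = 1.691 kg·m²; I_B = (2.39)(0.408)² = 0.3978 kg·m².
Taking A's sense as positive: L = (1.691)(1170) = 1978 kg·m²·rpm.
Combined I = 1.691 + 0.3978 = 2.089 kg·m².
ω_f = L / I = 1978 / 2.089 = 947.2 rpm.
KE_i = ½ΣIω² = 12690 J; KE_f = ½(2.089)(99.19)² = 10270 J.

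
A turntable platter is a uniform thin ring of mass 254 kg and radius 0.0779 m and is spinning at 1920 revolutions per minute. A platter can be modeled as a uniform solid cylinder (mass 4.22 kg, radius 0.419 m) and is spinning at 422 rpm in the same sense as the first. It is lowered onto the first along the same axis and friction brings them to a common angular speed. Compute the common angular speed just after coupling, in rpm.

The coupling torques are internal; angular momentum about the shared axis is conserved.
Moments of inertia: I_A = (254)(0.0779)² = 1.541 kg·m²; I_B = ½(4.22)(0.419)² = 0.3704 kg·m².
Taking A's sense as positive: L = (1.541)(1920) + (0.3704)(422) = 3116 kg·m²·rpm.
Combined I = 1.541 + 0.3704 = 1.912 kg·m².
ω_f = L / I = 3116 / 1.912 = 1630 rpm.

|ω_f| ≈ 1630 rpm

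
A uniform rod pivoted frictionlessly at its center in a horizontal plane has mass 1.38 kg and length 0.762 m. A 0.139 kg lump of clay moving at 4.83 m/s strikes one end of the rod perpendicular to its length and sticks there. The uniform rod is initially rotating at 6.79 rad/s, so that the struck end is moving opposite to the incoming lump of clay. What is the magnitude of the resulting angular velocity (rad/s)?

|ω_f| ≈ 2.27 rad/s

About the pivot the impulsive forces during the collision are internal, so angular momentum about that axis is conserved.
I_p = (1/12)(1.38)(0.762)² = 0.06677 kg·m². Taking the sense of the lump of clay's angular momentum as positive, L_{lump} = m v R = (0.139)(4.83)(0.762/2) = 0.2558 kg·m²/s.
L_i = −I_p ω_p + m v R = −(0.06677)(6.79) + 0.2558 = -0.1976 kg·m²/s.
After sticking, I_f = I_p + m R² = 0.06677 + (0.139)(0.762/2)² = 0.08695 kg·m².
ω_f = L_i / I_f = -0.1976 / 0.08695 = -2.273 rad/s.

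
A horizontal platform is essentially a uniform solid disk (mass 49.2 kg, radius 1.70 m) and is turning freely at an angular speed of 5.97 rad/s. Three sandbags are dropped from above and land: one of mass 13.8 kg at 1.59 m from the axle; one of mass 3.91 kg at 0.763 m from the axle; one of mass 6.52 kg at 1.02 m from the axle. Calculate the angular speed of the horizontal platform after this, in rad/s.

ω_f ≈ 3.69 rad/s

No external torque acts about the axle; L_before = L_after.
I_p = ½(49.2)(1.70)² = 71.09 kg·m².
Added inertia Σmr² = (13.8)(1.59)² + (3.91)(0.763)² + (6.52)(1.02)² = 43.95 kg·m²; I_f = 71.09 + 43.95 = 115.0 kg·m².
ω_f = I_p ω_i / I_f = (71.09)(5.97) / 115.0 = 3.689 rad/s.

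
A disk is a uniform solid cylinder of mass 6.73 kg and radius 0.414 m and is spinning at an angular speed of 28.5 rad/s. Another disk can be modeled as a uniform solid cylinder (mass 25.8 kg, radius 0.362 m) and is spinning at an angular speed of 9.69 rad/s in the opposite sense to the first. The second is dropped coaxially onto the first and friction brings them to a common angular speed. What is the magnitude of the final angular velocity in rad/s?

The coupling torques are internal; angular momentum about the shared axis is conserved.
Moments of inertia: I_A = ½(6.73)(0.414)² = 0.5767 kg·m²; I_B = ½(25.8)(0.362)² = 1.690 kg·m².
Taking A's sense as positive: L = (0.5767)(28.5) − (1.690)(9.69) = 0.05667 kg·m²·rad/s.
Combined I = 0.5767 + 1.690 = 2.267 kg·m².
ω_f = L / I = 0.05667 / 2.267 = 0.02500 rad/s.

|ω_f| ≈ 0.0250 rad/s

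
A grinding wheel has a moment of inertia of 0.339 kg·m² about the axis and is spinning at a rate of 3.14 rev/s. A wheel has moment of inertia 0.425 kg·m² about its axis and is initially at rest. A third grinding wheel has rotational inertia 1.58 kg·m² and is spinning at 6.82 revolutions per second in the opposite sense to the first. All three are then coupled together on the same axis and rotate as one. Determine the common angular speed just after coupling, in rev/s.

The coupling torques are internal; angular momentum about the shared axis is conserved.
Taking A's sense as positive: L = (0.3390)(3.14) − (1.580)(6.82) = -9.711 kg·m²·rev/s.
Combined I = 0.3390 + 0.4250 + 1.580 = 2.344 kg·m².
ω_f = L / I = -9.711 / 2.344 = -4.143 rev/s.

|ω_f| ≈ 4.14 rev/s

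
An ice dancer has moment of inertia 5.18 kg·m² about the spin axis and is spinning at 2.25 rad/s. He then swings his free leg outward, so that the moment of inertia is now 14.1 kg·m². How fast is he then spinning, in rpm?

No external torque acts about the spin axis, so angular momentum is conserved.
ω₂ = I₁ω₁ / I₂ = (5.180)(2.25 rad/s) / (14.10) = 0.8266 rad/s = 7.893 rpm.

ω₂ ≈ 7.89 rpm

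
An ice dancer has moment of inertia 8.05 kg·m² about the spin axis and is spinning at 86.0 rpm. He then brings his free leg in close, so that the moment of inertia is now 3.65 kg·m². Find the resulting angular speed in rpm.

ω₂ ≈ 190 rpm

Angular momentum about the spin axis is conserved since the torque about it is zero.
ω₂ = I₁ω₁ / I₂ = (8.050)(86.0 rpm) / (3.650) = 189.7 rpm.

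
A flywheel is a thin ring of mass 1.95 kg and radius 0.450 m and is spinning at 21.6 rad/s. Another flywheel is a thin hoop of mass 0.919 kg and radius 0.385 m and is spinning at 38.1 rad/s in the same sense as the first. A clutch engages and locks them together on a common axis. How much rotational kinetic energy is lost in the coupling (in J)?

ΔKE lost ≈ 13.8 J

The coupling torques are internal; angular momentum about the shared axis is conserved.
Moments of inertia: I_A = (1.95)(0.450)² = 0.3949 kg·m²; I_B = (0.919)(0.385)² = 0.1362 kg·m².
Taking A's sense as positive: L = (0.3949)(21.6) + (0.1362)(38.1) = 13.72 kg·m²·rad/s.
Combined I = 0.3949 + 0.1362 = 0.5311 kg·m².
ω_f = L / I = 13.72 / 0.5311 = 25.83 rad/s.
KE_i = ½ΣIω² = 191.0 J; KE_f = ½(0.5311)(25.83)² = 177.2 J.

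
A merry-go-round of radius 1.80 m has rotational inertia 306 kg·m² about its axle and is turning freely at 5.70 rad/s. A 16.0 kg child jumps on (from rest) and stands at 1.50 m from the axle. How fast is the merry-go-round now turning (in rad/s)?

No external torque acts about the axle; L_before = L_after.
Added inertia Σmr² = (16.0)(1.50)² = 36.00 kg·m²; I_f = 306.0 + 36.00 = 342.0 kg·m².
ω_f = I_p ω_i / I_f = (306.0)(5.70) / 342.0 = 5.100 rad/s.

ω_f ≈ 5.10 rad/s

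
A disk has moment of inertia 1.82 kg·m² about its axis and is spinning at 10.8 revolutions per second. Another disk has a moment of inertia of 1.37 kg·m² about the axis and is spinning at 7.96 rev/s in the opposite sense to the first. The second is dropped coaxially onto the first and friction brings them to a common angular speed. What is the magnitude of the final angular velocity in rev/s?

No external torque acts about the common axis, so total angular momentum is conserved.
Taking A's sense as positive: L = (1.820)(10.8) − (1.370)(7.96) = 8.751 kg·m²·rev/s.
Combined I = 1.820 + 1.370 = 3.190 kg·m².
ω_f = L / I = 8.751 / 3.190 = 2.743 rev/s.

|ω_f| ≈ 2.74 rev/s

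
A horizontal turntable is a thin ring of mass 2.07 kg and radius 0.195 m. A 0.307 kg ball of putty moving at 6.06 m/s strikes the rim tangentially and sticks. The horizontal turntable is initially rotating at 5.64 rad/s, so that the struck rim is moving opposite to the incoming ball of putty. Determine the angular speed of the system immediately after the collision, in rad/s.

About the axle the impulsive forces during the collision are internal, so angular momentum about that axis is conserved.
I_p = (2.07)(0.195)² = 0.07871 kg·m². Taking the sense of the ball of putty's angular momentum as positive, L_{ball} = m v R = (0.307)(6.06)(0.195) = 0.3628 kg·m²/s.
L_i = −I_p ω_p + m v R = −(0.07871)(5.64) + 0.3628 = -0.08115 kg·m²/s.
After sticking, I_f = I_p + m R² = 0.07871 + (0.307)(0.195)² = 0.09039 kg·m².
ω_f = L_i / I_f = -0.08115 / 0.09039 = -0.8978 rad/s.

|ω_f| ≈ 0.898 rad/s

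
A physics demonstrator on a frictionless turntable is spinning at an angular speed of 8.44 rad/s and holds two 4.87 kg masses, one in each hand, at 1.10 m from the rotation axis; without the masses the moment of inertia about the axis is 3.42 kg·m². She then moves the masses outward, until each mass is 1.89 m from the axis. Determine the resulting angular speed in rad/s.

ω₂ ≈ 3.36 rad/s

No external torque acts about the spin axis, so angular momentum is conserved.
I₁ = 3.42 + 2(4.87)(1.10)² = 15.21 kg·m²; I₂ = 3.42 + 2(4.87)(1.89)² = 38.21 kg·m².
ω₂ = I₁ω₁ / I₂ = (15.21)(8.44 rad/s) / (38.21) = 3.358 rad/s.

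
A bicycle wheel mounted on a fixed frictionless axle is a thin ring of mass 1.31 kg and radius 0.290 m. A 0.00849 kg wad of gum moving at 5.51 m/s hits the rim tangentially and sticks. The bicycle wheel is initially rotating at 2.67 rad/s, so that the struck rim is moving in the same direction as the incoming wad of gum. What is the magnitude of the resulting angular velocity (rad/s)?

About the axle the impulsive forces during the collision are internal, so angular momentum about that axis is conserved.
I_p = (1.31)(0.290)² = 0.1102 kg·m². Taking the sense of the wad of gum's angular momentum as positive, L_{wad} = m v R = (0.00849)(5.51)(0.290) = 0.01357 kg·m²/s.
L_i = +I_p ω_p + m v R = +(0.1102)(2.67) + 0.01357 = 0.3077 kg·m²/s.
After sticking, I_f = I_p + m R² = 0.1102 + (0.00849)(0.290)² = 0.1109 kg·m².
ω_f = L_i / I_f = 0.3077 / 0.1109 = 2.775 rad/s.

|ω_f| ≈ 2.78 rad/s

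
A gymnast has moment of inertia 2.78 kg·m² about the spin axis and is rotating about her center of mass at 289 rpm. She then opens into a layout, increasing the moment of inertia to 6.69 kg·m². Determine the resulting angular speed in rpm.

ω₂ ≈ 120 rpm

No external torque acts about the spin axis, so angular momentum is conserved.
ω₂ = I₁ω₁ / I₂ = (2.780)(289 rpm) / (6.690) = 120.1 rpm.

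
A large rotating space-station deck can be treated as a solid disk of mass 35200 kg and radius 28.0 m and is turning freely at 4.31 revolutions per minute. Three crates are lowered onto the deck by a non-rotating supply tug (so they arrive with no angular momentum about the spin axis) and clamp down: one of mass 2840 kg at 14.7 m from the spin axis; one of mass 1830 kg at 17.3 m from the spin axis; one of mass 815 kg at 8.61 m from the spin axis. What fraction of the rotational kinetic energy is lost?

fraction ≈ 0.0813

No external torque acts about the spin axis; L_before = L_after.
I_p = ½(35200)(28.0)² = 1.380e+07 kg·m².
Added inertia Σmr² = (2840)(14.7)² + (1830)(17.3)² + (815)(8.61)² = 1.222e+06 kg·m²; I_f = 1.380e+07 + 1.222e+06 = 1.502e+07 kg·m².
ω_f = I_p ω_i / I_f = (1.380e+07)(4.31) / 1.502e+07 = 3.959 rpm.
KE_i = ½(1.380e+07)(0.4513 rad/s)² = 1.405e+06 J; KE_f = ½(1.502e+07)(0.4146)² = 1.291e+06 J.
Fraction lost = 0.08134.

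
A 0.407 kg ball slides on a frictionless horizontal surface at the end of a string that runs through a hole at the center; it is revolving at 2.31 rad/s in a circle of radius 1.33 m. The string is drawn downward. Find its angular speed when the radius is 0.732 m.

ω₂ ≈ 7.63 rad/s

No torque about the axis ⇒ m r₁² ω₁ = m r₂² ω₂.
ω₂ = ω₁ (r₁/r₂)² = (2.31)(1.33/0.732)² = 7.626 rad/s.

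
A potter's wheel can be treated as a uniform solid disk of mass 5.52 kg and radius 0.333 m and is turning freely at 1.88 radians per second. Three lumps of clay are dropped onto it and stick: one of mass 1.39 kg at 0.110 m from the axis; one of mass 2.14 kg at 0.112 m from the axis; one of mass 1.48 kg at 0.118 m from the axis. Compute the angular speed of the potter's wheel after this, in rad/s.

ω_f ≈ 1.55 rad/s

The added mass arrives with no angular momentum about the axis, and any external torque about the axis is negligible, so the system's angular momentum is conserved.
I_p = ½(5.52)(0.333)² = 0.3061 kg·m².
Added inertia Σmr² = (1.39)(0.110)² + (2.14)(0.112)² + (1.48)(0.118)² = 0.06427 kg·m²; I_f = 0.3061 + 0.06427 = 0.3703 kg·m².
ω_f = I_p ω_i / I_f = (0.3061)(1.88) / 0.3703 = 1.554 rad/s.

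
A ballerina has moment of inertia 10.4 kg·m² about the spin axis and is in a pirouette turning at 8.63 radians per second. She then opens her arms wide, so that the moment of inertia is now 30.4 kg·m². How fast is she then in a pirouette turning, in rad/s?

ω₂ ≈ 2.95 rad/s

No external torque acts about the spin axis, so angular momentum is conserved.
ω₂ = I₁ω₁ / I₂ = (10.40)(8.63 rad/s) / (30.40) = 2.952 rad/s.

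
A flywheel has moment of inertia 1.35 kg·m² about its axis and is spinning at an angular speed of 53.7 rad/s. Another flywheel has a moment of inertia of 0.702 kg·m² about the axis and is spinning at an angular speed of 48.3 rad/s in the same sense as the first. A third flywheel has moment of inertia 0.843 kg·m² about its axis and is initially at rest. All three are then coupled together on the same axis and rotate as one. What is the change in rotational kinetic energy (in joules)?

ΔKE ≈ -810 J

No external torque acts about the common axis, so total angular momentum is conserved.
Taking A's sense as positive: L = (1.350)(53.7) + (0.7020)(48.3) = 106.4 kg·m²·rad/s.
Combined I = 1.350 + 0.7020 + 0.8430 = 2.895 kg·m².
ω_f = L / I = 106.4 / 2.895 = 36.75 rad/s.
KE_i = ½ΣIω² = 2765 J; KE_f = ½(2.895)(36.75)² = 1955 J.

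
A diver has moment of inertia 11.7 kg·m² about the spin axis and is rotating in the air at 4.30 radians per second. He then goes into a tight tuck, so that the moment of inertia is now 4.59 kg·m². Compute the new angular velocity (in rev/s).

ω₂ ≈ 1.74 rev/s

No external torque acts about the spin axis, so angular momentum is conserved.
ω₂ = I₁ω₁ / I₂ = (11.70)(4.30 rad/s) / (4.590) = 10.96 rad/s = 1.744 rev/s.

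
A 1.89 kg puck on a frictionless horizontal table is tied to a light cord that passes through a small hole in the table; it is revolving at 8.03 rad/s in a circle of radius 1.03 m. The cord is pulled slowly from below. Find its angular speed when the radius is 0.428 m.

No torque about the axis ⇒ m r₁² ω₁ = m r₂² ω₂.
ω₂ = ω₁ (r₁/r₂)² = (8.03)(1.03/0.428)² = 46.51 rad/s.

ω₂ ≈ 46.5 rad/s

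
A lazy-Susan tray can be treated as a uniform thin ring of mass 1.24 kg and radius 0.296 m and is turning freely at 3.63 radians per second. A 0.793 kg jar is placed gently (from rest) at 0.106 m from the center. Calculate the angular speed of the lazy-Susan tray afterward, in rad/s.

ω_f ≈ 3.35 rad/s

The added mass arrives with no angular momentum about the center, and any external torque about the center is negligible, so the system's angular momentum is conserved.
I_p = (1.24)(0.296)² = 0.1086 kg·m².
Added inertia Σmr² = (0.793)(0.106)² = 0.008910 kg·m²; I_f = 0.1086 + 0.008910 = 0.1176 kg·m².
ω_f = I_p ω_i / I_f = (0.1086)(3.63) / 0.1176 = 3.355 rad/s.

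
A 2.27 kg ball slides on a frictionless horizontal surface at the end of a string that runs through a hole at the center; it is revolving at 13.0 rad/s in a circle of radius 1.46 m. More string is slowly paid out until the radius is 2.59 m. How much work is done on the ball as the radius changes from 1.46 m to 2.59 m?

No torque about the axis ⇒ m r₁² ω₁ = m r₂² ω₂.
ω₂ = ω₁ (r₁/r₂)² = (13.0)(1.46/2.59)² = 4.131 rad/s.
W = ΔKE = ½m(v₂² − v₁²) = -278.9 J.

W ≈ -279 J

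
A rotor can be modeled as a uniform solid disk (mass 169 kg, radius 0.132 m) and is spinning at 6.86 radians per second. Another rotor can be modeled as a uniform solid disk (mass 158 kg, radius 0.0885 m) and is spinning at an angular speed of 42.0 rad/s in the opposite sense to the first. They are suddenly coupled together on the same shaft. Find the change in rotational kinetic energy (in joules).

ΔKE ≈ -520 J

The coupling torques are internal; angular momentum about the shared axis is conserved.
Moments of inertia: I_A = ½(169)(0.132)² = 1.472 kg·m²; I_B = ½(158)(0.0885)² = 0.6187 kg·m².
Taking A's sense as positive: L = (1.472)(6.86) − (0.6187)(42.0) = -15.89 kg·m²·rad/s.
Combined I = 1.472 + 0.6187 = 2.091 kg·m².
ω_f = L / I = -15.89 / 2.091 = -7.598 rad/s.
KE_i = ½ΣIω² = 580.4 J; KE_f = ½(2.091)(7.598)² = 60.35 J.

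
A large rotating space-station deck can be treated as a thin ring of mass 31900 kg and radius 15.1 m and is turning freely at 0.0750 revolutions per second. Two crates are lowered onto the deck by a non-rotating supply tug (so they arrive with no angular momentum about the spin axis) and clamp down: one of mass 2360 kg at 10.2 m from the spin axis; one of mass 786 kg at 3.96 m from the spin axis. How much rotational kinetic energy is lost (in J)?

No external torque acts about the spin axis; L_before = L_after.
I_p = (31900)(15.1)² = 7.274e+06 kg·m².
Added inertia Σmr² = (2360)(10.2)² + (786)(3.96)² = 2.579e+05 kg·m²; I_f = 7.274e+06 + 2.579e+05 = 7.531e+06 kg·m².
ω_f = I_p ω_i / I_f = (7.274e+06)(0.0750) / 7.531e+06 = 0.07243 rev/s.
KE_i = ½(7.274e+06)(0.4712 rad/s)² = 8.076e+05 J; KE_f = ½(7.531e+06)(0.4551)² = 7.800e+05 J.

energy lost ≈ 27700 J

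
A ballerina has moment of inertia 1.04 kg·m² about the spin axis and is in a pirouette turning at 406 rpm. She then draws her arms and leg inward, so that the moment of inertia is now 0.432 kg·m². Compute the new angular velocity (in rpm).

Angular momentum about the spin axis is conserved since the torque about it is zero.
ω₂ = I₁ω₁ / I₂ = (1.040)(406 rpm) / (0.4320) = 977.4 rpm.

ω₂ ≈ 977 rpm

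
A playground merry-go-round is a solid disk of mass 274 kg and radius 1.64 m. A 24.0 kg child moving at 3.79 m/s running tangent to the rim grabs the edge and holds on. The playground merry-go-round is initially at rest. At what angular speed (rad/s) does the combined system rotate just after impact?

|ω_f| ≈ 0.344 rad/s

About the axle the impulsive forces during the collision are internal, so angular momentum about that axis is conserved.
I_p = ½(274)(1.64)² = 368.5 kg·m². Taking the sense of the child's angular momentum as positive, L_{child} = m v R = (24.0)(3.79)(1.64) = 149.2 kg·m²/s.
L_i = 0 + 149.2 = 149.2 kg·m²/s.
After sticking, I_f = I_p + m R² = 368.5 + (24.0)(1.64)² = 433.0 kg·m².
ω_f = L_i / I_f = 149.2 / 433.0 = 0.3445 rad/s.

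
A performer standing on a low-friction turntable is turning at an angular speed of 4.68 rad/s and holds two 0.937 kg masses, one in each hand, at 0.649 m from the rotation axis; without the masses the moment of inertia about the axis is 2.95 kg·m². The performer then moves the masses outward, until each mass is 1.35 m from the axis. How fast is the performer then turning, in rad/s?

ω₂ ≈ 2.75 rad/s

Angular momentum about the spin axis is conserved since the torque about it is zero.
I₁ = 2.95 + 2(0.937)(0.649)² = 3.739 kg·m²; I₂ = 2.95 + 2(0.937)(1.35)² = 6.365 kg·m².
ω₂ = I₁ω₁ / I₂ = (3.739)(4.68 rad/s) / (6.365) = 2.749 rad/s.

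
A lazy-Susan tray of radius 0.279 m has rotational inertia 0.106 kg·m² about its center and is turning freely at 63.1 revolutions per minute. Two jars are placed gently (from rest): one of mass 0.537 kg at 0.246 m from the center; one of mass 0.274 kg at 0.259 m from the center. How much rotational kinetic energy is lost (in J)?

No external torque acts about the center; L_before = L_after.
Added inertia Σmr² = (0.537)(0.246)² + (0.274)(0.259)² = 0.05088 kg·m²; I_f = 0.1060 + 0.05088 = 0.1569 kg·m².
ω_f = I_p ω_i / I_f = (0.1060)(63.1) / 0.1569 = 42.64 rpm.
KE_i = ½(0.1060)(6.608 rad/s)² = 2.314 J; KE_f = ½(0.1569)(4.465)² = 1.564 J.

energy lost ≈ 0.751 J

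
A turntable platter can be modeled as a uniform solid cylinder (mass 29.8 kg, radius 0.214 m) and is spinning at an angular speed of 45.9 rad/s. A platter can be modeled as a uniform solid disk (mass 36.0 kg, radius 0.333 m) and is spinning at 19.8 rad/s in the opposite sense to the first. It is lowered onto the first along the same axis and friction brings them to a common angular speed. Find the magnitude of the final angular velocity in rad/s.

|ω_f| ≈ 3.06 rad/s

No external torque acts about the common axis, so total angular momentum is conserved.
Moments of inertia: I_A = ½(29.8)(0.214)² = 0.6824 kg·m²; I_B = ½(36.0)(0.333)² = 1.996 kg·m².
Taking A's sense as positive: L = (0.6824)(45.9) − (1.996)(19.8) = -8.200 kg·m²·rad/s.
Combined I = 0.6824 + 1.996 = 2.678 kg·m².
ω_f = L / I = -8.200 / 2.678 = -3.062 rad/s.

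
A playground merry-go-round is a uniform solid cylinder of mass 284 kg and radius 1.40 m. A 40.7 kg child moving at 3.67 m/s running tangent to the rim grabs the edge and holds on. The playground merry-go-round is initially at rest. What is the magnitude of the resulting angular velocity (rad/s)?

|ω_f| ≈ 0.584 rad/s

About the axle the impulsive forces during the collision are internal, so angular momentum about that axis is conserved.
I_p = ½(284)(1.40)² = 278.3 kg·m². Taking the sense of the child's angular momentum as positive, L_{child} = m v R = (40.7)(3.67)(1.40) = 209.1 kg·m²/s.
L_i = 0 + 209.1 = 209.1 kg·m²/s.
After sticking, I_f = I_p + m R² = 278.3 + (40.7)(1.40)² = 358.1 kg·m².
ω_f = L_i / I_f = 209.1 / 358.1 = 0.5840 rad/s.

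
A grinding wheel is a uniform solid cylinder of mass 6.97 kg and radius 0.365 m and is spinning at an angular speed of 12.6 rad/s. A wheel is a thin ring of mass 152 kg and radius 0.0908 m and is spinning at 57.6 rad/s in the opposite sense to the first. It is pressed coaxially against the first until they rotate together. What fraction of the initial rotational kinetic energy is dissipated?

fraction ≈ 0.395

The coupling torques are internal; angular momentum about the shared axis is conserved.
Moments of inertia: I_A = ½(6.97)(0.365)² = 0.4643 kg·m²; I_B = (152)(0.0908)² = 1.253 kg·m².
Taking A's sense as positive: L = (0.4643)(12.6) − (1.253)(57.6) = -66.33 kg·m²·rad/s.
Combined I = 0.4643 + 1.253 = 1.717 kg·m².
ω_f = L / I = -66.33 / 1.717 = -38.62 rad/s.
KE_i = ½ΣIω² = 2116 J; KE_f = ½(1.717)(38.62)² = 1281 J.
Fraction dissipated = (KE_i − KE_f)/KE_i = 0.3945.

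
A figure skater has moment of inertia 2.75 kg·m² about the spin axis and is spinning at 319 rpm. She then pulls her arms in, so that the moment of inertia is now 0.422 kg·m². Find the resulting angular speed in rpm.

ω₂ ≈ 2080 rpm

With no external torque about the axis, L is conserved: I₁ω₁ = I₂ω₂.
ω₂ = I₁ω₁ / I₂ = (2.750)(319 rpm) / (0.4220) = 2079 rpm.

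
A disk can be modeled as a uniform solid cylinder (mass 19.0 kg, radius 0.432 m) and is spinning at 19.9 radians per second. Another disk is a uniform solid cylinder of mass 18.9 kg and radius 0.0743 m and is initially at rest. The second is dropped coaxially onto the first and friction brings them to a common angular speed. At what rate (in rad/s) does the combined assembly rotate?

No external torque acts about the common axis, so total angular momentum is conserved.
Moments of inertia: I_A = ½(19.0)(0.432)² = 1.773 kg·m²; I_B = ½(18.9)(0.0743)² = 0.05217 kg·m².
Taking A's sense as positive: L = (1.773)(19.9) = 35.28 kg·m²·rad/s.
Combined I = 1.773 + 0.05217 = 1.825 kg·m².
ω_f = L / I = 35.28 / 1.825 = 19.33 rad/s.

|ω_f| ≈ 19.3 rad/s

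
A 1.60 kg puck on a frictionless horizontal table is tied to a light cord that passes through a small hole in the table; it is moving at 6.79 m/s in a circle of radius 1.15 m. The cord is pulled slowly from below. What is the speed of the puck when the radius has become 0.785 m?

v₂ ≈ 9.95 m/s

The only horizontal force on the mass is along the cord (radial), so it exerts no torque about the hole and angular momentum m v r is conserved.
v₂ = v₁ r₁ / r₂ = (6.79)(1.15) / (0.785) = 9.947 m/s.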